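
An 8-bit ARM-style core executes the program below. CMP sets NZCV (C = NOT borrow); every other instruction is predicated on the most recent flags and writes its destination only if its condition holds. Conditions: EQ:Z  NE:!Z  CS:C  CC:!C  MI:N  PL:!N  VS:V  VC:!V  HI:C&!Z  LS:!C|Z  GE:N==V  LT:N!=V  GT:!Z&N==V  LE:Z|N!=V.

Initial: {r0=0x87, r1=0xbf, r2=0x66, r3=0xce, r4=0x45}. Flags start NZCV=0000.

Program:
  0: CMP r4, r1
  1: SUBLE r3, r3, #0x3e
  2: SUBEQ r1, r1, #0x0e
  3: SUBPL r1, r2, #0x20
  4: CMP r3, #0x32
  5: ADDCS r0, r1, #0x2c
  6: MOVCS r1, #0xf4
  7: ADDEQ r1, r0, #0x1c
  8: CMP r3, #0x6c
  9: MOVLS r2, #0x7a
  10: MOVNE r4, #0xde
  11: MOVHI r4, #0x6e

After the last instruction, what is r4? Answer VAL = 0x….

VAL = 0x6e

0: ✓ CMP  NZCV=1001
1: · SUBLE
2: · SUBEQ
3: · SUBPL
4: ✓ CMP  NZCV=1010
5: ✓ ADDCS  r0←0xeb
6: ✓ MOVCS  r1←0xf4
7: · ADDEQ
8: ✓ CMP  NZCV=0011
9: · MOVLS
10: ✓ MOVNE  r4←0xde
11: ✓ MOVHI  r4←0x6e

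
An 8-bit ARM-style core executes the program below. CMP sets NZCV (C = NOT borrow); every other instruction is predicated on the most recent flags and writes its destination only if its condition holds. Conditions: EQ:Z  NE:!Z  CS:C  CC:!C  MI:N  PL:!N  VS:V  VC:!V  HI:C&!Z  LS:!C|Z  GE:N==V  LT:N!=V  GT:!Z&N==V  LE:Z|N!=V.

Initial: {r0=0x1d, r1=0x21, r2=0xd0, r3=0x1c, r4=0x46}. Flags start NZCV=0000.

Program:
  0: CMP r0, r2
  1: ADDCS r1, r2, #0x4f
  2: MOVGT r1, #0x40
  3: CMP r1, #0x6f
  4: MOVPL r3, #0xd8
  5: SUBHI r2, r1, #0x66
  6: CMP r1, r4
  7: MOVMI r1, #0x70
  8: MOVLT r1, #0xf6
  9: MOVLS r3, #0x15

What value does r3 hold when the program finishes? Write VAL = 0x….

VAL = 0x15

[0] flags=0000 → (cmp)
[1] flags=0000 CS?F → skip
[2] flags=0000 GT?T → r1=0x40
[3] flags=1000 → (cmp)
[4] flags=1000 PL?F → skip
[5] flags=1000 HI?F → skip
[6] flags=1000 → (cmp)
[7] flags=1000 MI?T → r1=0x70
[8] flags=1000 LT?T → r1=0xf6
[9] flags=1000 LS?T → r3=0x15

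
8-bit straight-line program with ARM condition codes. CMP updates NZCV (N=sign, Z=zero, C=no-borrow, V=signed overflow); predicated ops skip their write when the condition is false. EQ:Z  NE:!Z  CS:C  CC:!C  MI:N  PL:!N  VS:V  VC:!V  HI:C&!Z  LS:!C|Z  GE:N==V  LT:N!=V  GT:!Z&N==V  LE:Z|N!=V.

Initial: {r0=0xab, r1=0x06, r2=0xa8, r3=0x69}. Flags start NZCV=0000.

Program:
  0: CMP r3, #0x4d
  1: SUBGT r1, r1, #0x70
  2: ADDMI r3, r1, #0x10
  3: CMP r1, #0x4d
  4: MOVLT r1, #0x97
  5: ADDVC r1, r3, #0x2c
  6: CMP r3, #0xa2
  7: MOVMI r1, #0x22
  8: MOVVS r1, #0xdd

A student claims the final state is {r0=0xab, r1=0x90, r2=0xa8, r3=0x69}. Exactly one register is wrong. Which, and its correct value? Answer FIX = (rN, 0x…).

0: ✓ CMP  NZCV=0010
1: ✓ SUBGT  r1←0x96
2: · ADDMI
3: ✓ CMP  NZCV=0011
4: ✓ MOVLT  r1←0x97
5: · ADDVC
6: ✓ CMP  NZCV=1001
7: ✓ MOVMI  r1←0x22
8: ✓ MOVVS  r1←0xdd

FIX = (r1, 0xdd)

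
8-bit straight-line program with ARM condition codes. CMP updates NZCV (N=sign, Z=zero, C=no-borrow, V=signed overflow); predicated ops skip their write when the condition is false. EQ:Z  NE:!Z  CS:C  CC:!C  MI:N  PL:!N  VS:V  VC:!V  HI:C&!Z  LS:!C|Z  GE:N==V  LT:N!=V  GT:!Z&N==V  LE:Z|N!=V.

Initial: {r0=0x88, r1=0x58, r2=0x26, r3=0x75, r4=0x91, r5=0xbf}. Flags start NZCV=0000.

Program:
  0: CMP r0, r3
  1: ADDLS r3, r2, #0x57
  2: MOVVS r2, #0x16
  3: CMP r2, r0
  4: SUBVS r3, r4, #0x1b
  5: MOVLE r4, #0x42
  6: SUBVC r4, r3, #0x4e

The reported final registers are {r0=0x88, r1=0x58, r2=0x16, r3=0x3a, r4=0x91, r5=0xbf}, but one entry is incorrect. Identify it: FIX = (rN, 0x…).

[0] flags=0011 → (cmp)
[1] flags=0011 LS?F → skip
[2] flags=0011 VS?T → r2=0x16
[3] flags=1001 → (cmp)
[4] flags=1001 VS?T → r3=0x76
[5] flags=1001 LE?F → skip
[6] flags=1001 VC?F → skip

FIX = (r3, 0x76)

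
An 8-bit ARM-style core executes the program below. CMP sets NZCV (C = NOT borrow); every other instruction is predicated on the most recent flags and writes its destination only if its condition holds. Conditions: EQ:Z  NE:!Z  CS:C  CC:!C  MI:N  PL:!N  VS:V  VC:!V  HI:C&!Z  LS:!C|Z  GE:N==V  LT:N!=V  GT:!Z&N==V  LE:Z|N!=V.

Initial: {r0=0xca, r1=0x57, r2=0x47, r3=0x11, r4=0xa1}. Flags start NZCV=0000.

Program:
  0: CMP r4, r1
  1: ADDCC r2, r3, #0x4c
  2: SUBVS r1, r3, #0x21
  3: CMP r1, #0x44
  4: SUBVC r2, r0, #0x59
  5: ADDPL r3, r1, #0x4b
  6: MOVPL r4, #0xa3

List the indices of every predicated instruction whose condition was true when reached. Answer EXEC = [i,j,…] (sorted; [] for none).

0: ✓ CMP  NZCV=0011
1: · ADDCC
2: ✓ SUBVS  r1←0xf0
3: ✓ CMP  NZCV=1010
4: ✓ SUBVC  r2←0x71
5: · ADDPL
6: · MOVPL

EXEC = [2,4]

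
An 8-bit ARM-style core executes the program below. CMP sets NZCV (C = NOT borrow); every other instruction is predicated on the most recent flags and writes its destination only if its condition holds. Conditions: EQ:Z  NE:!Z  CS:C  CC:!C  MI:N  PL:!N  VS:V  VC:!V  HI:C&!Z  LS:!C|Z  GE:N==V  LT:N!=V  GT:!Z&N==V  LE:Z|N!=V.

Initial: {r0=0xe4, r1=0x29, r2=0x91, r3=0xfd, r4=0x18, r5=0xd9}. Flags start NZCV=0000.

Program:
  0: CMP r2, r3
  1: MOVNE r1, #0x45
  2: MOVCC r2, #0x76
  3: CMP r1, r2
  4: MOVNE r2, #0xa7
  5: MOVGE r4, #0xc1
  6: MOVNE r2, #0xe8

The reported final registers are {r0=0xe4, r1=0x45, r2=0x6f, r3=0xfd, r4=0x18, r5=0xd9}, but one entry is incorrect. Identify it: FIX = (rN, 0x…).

[0] flags=1000 → (cmp)
[1] flags=1000 NE?T → r1=0x45
[2] flags=1000 CC?T → r2=0x76
[3] flags=1000 → (cmp)
[4] flags=1000 NE?T → r2=0xa7
[5] flags=1000 GE?F → skip
[6] flags=1000 NE?T → r2=0xe8

FIX = (r2, 0xe8)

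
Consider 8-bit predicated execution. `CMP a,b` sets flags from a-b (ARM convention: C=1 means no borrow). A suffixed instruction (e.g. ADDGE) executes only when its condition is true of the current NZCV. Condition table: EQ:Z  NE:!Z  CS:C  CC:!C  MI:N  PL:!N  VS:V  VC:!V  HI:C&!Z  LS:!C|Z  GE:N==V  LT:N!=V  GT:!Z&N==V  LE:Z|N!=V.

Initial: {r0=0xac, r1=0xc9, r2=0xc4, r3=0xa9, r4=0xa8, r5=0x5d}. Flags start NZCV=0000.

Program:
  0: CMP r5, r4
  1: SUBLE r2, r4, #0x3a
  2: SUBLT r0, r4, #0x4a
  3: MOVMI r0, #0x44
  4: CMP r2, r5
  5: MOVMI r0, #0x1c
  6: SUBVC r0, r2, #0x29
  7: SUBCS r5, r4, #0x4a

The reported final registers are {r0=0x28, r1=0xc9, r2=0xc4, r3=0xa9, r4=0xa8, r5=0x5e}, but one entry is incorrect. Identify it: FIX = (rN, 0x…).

[0] flags=1001 → (cmp)
[1] flags=1001 LE?F → skip
[2] flags=1001 LT?F → skip
[3] flags=1001 MI?T → r0=0x44
[4] flags=0011 → (cmp)
[5] flags=0011 MI?F → skip
[6] flags=0011 VC?F → skip
[7] flags=0011 CS?T → r5=0x5e

FIX = (r0, 0x44)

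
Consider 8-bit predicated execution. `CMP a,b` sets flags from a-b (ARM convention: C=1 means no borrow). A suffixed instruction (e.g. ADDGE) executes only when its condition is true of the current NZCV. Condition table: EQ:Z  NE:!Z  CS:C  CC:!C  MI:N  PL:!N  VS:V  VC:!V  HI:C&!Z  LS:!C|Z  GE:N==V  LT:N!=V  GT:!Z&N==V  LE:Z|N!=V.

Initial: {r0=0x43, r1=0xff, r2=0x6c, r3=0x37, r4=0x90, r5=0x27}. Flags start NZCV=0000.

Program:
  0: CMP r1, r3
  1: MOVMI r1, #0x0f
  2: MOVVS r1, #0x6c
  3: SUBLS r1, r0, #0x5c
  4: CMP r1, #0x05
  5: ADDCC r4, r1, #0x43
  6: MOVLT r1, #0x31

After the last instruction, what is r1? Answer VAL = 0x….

VAL = 0x0f

0: ✓ CMP  NZCV=1010
1: ✓ MOVMI  r1←0x0f
2: · MOVVS
3: · SUBLS
4: ✓ CMP  NZCV=0010
5: · ADDCC
6: · MOVLT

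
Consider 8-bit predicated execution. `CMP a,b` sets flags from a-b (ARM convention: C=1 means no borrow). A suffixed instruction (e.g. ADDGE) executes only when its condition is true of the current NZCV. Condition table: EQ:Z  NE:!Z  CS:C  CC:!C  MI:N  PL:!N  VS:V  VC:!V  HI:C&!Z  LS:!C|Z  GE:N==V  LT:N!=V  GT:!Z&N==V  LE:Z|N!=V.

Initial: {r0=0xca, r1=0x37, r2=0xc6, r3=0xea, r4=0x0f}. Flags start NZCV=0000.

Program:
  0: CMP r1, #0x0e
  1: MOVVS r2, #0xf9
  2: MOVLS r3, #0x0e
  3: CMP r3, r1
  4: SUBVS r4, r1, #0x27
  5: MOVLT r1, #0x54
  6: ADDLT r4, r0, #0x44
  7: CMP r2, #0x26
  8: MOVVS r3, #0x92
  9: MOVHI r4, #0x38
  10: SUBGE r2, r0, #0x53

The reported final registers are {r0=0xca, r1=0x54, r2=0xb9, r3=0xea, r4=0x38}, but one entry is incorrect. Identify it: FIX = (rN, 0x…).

0: ✓ CMP  NZCV=0010
1: · MOVVS
2: · MOVLS
3: ✓ CMP  NZCV=1010
4: · SUBVS
5: ✓ MOVLT  r1←0x54
6: ✓ ADDLT  r4←0x0e
7: ✓ CMP  NZCV=1010
8: · MOVVS
9: ✓ MOVHI  r4←0x38
10: · SUBGE

FIX = (r2, 0xc6)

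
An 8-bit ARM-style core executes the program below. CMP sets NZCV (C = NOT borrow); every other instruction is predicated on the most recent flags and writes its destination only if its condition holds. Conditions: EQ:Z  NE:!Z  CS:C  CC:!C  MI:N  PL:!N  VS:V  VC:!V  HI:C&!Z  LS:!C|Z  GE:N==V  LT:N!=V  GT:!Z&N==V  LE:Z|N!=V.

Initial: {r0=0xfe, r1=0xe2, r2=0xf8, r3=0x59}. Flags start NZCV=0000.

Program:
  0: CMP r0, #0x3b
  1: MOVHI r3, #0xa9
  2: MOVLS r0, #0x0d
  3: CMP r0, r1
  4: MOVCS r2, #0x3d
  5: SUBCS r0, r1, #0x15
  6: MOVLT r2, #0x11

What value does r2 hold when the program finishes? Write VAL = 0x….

VAL = 0x3d

0: ✓ CMP  NZCV=1010
1: ✓ MOVHI  r3←0xa9
2: · MOVLS
3: ✓ CMP  NZCV=0010
4: ✓ MOVCS  r2←0x3d
5: ✓ SUBCS  r0←0xcd
6: · MOVLT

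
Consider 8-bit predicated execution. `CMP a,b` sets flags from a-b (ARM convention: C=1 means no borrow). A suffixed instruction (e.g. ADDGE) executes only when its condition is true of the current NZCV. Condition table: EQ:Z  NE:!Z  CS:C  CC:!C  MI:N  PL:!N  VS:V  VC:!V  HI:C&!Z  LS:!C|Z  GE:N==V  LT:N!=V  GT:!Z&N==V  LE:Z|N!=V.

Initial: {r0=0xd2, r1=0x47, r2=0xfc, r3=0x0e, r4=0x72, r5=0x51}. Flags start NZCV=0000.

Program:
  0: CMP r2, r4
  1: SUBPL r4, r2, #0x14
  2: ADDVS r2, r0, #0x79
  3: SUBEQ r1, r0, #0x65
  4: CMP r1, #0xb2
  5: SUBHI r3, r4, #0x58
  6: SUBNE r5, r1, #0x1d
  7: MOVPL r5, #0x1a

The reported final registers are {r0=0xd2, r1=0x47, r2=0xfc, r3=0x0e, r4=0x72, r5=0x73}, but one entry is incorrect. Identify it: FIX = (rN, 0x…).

0: ✓ CMP  NZCV=1010
1: · SUBPL
2: · ADDVS
3: · SUBEQ
4: ✓ CMP  NZCV=1001
5: · SUBHI
6: ✓ SUBNE  r5←0x2a
7: · MOVPL

FIX = (r5, 0x2a)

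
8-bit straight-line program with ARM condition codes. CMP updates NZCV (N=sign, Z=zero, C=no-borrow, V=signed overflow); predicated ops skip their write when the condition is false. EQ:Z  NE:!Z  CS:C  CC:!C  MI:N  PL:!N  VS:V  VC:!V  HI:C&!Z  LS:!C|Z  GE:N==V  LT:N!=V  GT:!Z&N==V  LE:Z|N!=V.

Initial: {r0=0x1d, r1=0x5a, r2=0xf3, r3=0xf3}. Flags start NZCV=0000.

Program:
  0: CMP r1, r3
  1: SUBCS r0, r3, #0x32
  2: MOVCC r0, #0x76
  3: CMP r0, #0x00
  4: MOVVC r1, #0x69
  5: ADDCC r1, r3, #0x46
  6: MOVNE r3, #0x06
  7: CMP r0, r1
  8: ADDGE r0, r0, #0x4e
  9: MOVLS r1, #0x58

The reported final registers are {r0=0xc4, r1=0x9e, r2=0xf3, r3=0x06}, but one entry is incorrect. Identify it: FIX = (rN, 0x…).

0: ✓ CMP  NZCV=0000
1: · SUBCS
2: ✓ MOVCC  r0←0x76
3: ✓ CMP  NZCV=0010
4: ✓ MOVVC  r1←0x69
5: · ADDCC
6: ✓ MOVNE  r3←0x06
7: ✓ CMP  NZCV=0010
8: ✓ ADDGE  r0←0xc4
9: · MOVLS

FIX = (r1, 0x69)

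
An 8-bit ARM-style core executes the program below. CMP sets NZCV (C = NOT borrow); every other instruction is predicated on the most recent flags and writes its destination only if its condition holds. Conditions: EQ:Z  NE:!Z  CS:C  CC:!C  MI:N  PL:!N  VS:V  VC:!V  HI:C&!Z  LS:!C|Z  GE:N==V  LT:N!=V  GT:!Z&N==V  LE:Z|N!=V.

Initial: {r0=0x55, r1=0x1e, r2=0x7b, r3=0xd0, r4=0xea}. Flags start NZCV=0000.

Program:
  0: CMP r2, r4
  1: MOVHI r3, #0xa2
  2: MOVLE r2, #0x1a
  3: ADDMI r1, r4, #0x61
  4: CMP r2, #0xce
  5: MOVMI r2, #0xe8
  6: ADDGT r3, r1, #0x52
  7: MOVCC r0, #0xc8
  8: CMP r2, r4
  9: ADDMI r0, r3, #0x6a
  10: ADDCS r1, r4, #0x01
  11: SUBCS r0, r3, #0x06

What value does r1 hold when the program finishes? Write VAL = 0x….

[0] flags=1001 → (cmp)
[1] flags=1001 HI?F → skip
[2] flags=1001 LE?F → skip
[3] flags=1001 MI?T → r1=0x4b
[4] flags=1001 → (cmp)
[5] flags=1001 MI?T → r2=0xe8
[6] flags=1001 GT?T → r3=0x9d
[7] flags=1001 CC?T → r0=0xc8
[8] flags=1000 → (cmp)
[9] flags=1000 MI?T → r0=0x07
[10] flags=1000 CS?F → skip
[11] flags=1000 CS?F → skip

VAL = 0x4b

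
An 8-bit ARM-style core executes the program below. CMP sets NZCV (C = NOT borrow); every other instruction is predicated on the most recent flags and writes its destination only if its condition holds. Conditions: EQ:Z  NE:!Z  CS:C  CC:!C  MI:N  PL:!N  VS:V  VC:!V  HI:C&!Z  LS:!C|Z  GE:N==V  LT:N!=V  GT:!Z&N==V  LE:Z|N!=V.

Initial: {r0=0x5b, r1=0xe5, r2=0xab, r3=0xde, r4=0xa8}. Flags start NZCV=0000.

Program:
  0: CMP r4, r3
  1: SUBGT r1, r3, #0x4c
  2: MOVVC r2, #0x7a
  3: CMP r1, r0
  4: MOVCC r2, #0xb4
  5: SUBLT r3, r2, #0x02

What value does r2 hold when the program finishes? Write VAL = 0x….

VAL = 0x7a

[0] flags=1000 → (cmp)
[1] flags=1000 GT?F → skip
[2] flags=1000 VC?T → r2=0x7a
[3] flags=1010 → (cmp)
[4] flags=1010 CC?F → skip
[5] flags=1010 LT?T → r3=0x78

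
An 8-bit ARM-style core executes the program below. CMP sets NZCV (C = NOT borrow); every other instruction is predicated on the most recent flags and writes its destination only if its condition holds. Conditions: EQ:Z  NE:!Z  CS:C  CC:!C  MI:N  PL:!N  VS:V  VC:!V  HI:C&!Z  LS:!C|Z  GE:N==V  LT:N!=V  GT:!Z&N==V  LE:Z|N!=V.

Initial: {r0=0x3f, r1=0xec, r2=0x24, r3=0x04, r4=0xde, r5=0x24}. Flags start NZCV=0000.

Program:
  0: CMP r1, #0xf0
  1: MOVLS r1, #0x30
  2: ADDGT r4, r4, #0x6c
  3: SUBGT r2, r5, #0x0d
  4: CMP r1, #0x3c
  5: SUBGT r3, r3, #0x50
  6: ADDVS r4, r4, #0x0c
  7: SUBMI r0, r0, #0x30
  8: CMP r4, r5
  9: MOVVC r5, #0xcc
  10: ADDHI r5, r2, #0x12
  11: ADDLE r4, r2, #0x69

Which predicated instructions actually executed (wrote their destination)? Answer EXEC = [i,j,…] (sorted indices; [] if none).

0: ✓ CMP  NZCV=1000
1: ✓ MOVLS  r1←0x30
2: · ADDGT
3: · SUBGT
4: ✓ CMP  NZCV=1000
5: · SUBGT
6: · ADDVS
7: ✓ SUBMI  r0←0x0f
8: ✓ CMP  NZCV=1010
9: ✓ MOVVC  r5←0xcc
10: ✓ ADDHI  r5←0x36
11: ✓ ADDLE  r4←0x8d

EXEC = [1,7,9,10,11]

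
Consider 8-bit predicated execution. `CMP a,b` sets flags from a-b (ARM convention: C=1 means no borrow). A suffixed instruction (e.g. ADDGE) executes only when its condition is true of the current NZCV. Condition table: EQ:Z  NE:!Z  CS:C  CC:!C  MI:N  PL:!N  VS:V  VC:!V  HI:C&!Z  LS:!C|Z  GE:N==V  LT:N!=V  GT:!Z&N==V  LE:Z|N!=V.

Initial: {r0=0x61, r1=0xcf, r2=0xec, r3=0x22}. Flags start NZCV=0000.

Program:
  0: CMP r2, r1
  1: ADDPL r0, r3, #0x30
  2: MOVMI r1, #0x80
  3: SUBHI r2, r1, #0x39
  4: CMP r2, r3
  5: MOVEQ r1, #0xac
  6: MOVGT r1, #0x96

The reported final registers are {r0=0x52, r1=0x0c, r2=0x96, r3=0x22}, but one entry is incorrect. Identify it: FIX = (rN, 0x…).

[0] flags=0010 → (cmp)
[1] flags=0010 PL?T → r0=0x52
[2] flags=0010 MI?F → skip
[3] flags=0010 HI?T → r2=0x96
[4] flags=0011 → (cmp)
[5] flags=0011 EQ?F → skip
[6] flags=0011 GT?F → skip

FIX = (r1, 0xcf)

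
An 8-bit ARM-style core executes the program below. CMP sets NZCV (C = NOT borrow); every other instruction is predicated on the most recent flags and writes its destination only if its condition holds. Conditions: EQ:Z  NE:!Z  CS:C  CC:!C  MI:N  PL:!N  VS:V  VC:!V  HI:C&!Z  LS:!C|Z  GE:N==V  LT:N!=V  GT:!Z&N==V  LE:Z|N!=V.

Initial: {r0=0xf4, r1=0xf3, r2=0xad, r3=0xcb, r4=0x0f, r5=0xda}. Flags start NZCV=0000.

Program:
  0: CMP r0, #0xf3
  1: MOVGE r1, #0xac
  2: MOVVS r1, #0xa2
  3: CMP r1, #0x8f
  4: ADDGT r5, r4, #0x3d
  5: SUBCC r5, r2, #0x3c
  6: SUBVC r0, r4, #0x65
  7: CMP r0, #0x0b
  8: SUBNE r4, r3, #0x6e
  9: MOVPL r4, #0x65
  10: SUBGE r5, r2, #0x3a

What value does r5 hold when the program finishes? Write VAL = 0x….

VAL = 0x4c

[0] flags=0010 → (cmp)
[1] flags=0010 GE?T → r1=0xac
[2] flags=0010 VS?F → skip
[3] flags=0010 → (cmp)
[4] flags=0010 GT?T → r5=0x4c
[5] flags=0010 CC?F → skip
[6] flags=0010 VC?T → r0=0xaa
[7] flags=1010 → (cmp)
[8] flags=1010 NE?T → r4=0x5d
[9] flags=1010 PL?F → skip
[10] flags=1010 GE?F → skip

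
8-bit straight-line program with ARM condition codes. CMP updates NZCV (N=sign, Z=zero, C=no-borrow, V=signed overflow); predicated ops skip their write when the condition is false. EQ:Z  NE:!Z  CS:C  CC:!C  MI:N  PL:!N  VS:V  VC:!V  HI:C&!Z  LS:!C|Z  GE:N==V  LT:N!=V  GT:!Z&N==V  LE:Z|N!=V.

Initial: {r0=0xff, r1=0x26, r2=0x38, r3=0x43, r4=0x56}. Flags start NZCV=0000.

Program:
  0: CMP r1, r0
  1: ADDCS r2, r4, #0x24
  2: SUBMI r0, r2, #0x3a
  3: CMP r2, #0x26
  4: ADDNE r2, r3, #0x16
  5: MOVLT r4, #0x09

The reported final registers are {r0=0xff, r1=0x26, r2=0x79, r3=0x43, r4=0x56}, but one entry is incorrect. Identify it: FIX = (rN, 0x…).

FIX = (r2, 0x59)

0: ✓ CMP  NZCV=0000
1: · ADDCS
2: · SUBMI
3: ✓ CMP  NZCV=0010
4: ✓ ADDNE  r2←0x59
5: · MOVLT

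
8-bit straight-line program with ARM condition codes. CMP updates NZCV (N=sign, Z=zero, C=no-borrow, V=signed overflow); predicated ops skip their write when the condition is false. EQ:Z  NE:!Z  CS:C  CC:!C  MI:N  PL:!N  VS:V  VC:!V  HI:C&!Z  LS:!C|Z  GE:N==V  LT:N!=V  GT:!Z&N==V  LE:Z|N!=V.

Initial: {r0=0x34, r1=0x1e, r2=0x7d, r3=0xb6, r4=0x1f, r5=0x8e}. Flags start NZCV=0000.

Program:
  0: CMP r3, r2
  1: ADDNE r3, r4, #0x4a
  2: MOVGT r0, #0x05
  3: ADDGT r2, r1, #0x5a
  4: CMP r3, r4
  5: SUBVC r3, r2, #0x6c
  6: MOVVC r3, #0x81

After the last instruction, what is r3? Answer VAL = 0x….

VAL = 0x81

[0] flags=0011 → (cmp)
[1] flags=0011 NE?T → r3=0x69
[2] flags=0011 GT?F → skip
[3] flags=0011 GT?F → skip
[4] flags=0010 → (cmp)
[5] flags=0010 VC?T → r3=0x11
[6] flags=0010 VC?T → r3=0x81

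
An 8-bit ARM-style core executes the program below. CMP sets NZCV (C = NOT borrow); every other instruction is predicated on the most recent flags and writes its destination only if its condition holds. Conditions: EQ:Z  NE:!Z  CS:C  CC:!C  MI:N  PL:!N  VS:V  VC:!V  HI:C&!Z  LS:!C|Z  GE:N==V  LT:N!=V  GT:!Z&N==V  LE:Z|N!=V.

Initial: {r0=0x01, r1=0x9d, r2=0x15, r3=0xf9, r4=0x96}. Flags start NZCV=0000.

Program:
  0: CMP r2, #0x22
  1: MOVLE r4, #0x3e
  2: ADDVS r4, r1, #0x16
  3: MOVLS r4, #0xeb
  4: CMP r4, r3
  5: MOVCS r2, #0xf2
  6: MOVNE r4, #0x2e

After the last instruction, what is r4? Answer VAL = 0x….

VAL = 0x2e

[0] flags=1000 → (cmp)
[1] flags=1000 LE?T → r4=0x3e
[2] flags=1000 VS?F → skip
[3] flags=1000 LS?T → r4=0xeb
[4] flags=1000 → (cmp)
[5] flags=1000 CS?F → skip
[6] flags=1000 NE?T → r4=0x2e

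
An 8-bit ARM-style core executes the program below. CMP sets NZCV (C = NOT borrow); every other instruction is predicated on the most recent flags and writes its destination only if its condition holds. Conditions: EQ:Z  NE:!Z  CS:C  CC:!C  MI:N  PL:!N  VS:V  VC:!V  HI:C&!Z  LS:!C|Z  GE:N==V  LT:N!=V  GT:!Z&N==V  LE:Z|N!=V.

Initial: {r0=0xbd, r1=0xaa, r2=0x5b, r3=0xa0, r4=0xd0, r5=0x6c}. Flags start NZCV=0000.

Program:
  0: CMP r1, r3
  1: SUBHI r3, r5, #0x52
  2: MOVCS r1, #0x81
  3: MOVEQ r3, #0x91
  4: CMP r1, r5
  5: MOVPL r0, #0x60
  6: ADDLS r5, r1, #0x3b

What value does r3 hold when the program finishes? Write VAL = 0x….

[0] flags=0010 → (cmp)
[1] flags=0010 HI?T → r3=0x1a
[2] flags=0010 CS?T → r1=0x81
[3] flags=0010 EQ?F → skip
[4] flags=0011 → (cmp)
[5] flags=0011 PL?T → r0=0x60
[6] flags=0011 LS?F → skip

VAL = 0x1a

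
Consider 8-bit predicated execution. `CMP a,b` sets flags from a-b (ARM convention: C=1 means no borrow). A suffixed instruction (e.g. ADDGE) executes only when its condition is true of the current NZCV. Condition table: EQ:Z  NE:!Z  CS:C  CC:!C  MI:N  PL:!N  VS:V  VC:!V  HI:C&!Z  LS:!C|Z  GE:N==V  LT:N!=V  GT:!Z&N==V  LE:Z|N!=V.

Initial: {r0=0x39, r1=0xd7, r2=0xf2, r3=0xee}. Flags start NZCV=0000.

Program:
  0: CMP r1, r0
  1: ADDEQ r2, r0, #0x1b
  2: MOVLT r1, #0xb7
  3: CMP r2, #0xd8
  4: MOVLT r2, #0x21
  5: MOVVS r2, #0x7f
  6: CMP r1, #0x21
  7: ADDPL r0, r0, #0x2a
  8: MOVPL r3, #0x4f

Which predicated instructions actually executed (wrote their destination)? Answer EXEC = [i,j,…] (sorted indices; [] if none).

EXEC = [2]

0: ✓ CMP  NZCV=1010
1: · ADDEQ
2: ✓ MOVLT  r1←0xb7
3: ✓ CMP  NZCV=0010
4: · MOVLT
5: · MOVVS
6: ✓ CMP  NZCV=1010
7: · ADDPL
8: · MOVPL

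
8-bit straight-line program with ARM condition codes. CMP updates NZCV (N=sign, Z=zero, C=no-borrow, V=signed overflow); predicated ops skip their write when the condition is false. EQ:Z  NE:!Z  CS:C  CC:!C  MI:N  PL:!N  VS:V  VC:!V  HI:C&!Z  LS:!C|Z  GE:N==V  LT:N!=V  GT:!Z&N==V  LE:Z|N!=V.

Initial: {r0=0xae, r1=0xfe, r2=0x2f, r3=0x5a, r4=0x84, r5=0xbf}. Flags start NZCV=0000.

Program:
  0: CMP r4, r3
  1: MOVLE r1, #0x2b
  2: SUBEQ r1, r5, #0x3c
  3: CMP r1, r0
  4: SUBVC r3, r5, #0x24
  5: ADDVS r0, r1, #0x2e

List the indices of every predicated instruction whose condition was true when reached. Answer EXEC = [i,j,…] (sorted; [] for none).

0: ✓ CMP  NZCV=0011
1: ✓ MOVLE  r1←0x2b
2: · SUBEQ
3: ✓ CMP  NZCV=0000
4: ✓ SUBVC  r3←0x9b
5: · ADDVS

EXEC = [1,4]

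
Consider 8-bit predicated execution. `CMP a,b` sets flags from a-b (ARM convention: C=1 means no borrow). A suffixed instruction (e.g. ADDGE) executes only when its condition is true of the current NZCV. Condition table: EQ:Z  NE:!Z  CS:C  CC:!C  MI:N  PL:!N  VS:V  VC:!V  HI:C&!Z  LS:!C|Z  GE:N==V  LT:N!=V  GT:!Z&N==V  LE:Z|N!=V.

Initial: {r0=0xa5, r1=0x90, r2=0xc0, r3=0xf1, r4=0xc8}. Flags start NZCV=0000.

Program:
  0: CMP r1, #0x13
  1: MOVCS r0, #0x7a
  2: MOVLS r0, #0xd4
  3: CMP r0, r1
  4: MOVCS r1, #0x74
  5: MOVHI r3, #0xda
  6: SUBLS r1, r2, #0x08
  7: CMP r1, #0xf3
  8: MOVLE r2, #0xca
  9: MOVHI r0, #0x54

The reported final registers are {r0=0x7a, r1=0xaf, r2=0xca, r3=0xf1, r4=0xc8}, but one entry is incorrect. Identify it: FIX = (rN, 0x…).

FIX = (r1, 0xb8)

[0] flags=0011 → (cmp)
[1] flags=0011 CS?T → r0=0x7a
[2] flags=0011 LS?F → skip
[3] flags=1001 → (cmp)
[4] flags=1001 CS?F → skip
[5] flags=1001 HI?F → skip
[6] flags=1001 LS?T → r1=0xb8
[7] flags=1000 → (cmp)
[8] flags=1000 LE?T → r2=0xca
[9] flags=1000 HI?F → skip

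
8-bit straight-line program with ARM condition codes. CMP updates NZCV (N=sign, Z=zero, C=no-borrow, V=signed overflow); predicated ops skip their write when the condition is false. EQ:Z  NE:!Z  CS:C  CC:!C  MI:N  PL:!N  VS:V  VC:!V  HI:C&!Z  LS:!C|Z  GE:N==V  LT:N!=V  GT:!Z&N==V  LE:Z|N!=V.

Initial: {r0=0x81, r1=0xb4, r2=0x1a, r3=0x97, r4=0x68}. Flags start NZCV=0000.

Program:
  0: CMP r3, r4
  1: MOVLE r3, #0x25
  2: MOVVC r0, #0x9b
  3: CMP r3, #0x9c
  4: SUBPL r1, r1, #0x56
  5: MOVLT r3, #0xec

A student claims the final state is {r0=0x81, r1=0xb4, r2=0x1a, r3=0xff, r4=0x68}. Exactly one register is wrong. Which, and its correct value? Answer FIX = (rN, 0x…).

0: ✓ CMP  NZCV=0011
1: ✓ MOVLE  r3←0x25
2: · MOVVC
3: ✓ CMP  NZCV=1001
4: · SUBPL
5: · MOVLT

FIX = (r3, 0x25)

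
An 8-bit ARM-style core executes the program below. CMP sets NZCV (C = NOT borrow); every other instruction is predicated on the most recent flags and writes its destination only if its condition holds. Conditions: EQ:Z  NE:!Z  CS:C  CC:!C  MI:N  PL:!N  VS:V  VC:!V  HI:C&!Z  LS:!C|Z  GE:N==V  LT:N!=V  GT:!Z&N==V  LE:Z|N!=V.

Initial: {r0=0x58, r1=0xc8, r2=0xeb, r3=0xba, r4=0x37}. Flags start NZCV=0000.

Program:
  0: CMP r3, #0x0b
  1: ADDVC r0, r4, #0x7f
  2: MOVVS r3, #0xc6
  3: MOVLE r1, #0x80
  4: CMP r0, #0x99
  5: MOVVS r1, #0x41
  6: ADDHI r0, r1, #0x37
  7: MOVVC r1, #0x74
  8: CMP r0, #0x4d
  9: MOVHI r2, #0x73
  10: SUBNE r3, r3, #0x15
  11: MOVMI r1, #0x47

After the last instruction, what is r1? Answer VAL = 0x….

VAL = 0x74

[0] flags=1010 → (cmp)
[1] flags=1010 VC?T → r0=0xb6
[2] flags=1010 VS?F → skip
[3] flags=1010 LE?T → r1=0x80
[4] flags=0010 → (cmp)
[5] flags=0010 VS?F → skip
[6] flags=0010 HI?T → r0=0xb7
[7] flags=0010 VC?T → r1=0x74
[8] flags=0011 → (cmp)
[9] flags=0011 HI?T → r2=0x73
[10] flags=0011 NE?T → r3=0xa5
[11] flags=0011 MI?F → skip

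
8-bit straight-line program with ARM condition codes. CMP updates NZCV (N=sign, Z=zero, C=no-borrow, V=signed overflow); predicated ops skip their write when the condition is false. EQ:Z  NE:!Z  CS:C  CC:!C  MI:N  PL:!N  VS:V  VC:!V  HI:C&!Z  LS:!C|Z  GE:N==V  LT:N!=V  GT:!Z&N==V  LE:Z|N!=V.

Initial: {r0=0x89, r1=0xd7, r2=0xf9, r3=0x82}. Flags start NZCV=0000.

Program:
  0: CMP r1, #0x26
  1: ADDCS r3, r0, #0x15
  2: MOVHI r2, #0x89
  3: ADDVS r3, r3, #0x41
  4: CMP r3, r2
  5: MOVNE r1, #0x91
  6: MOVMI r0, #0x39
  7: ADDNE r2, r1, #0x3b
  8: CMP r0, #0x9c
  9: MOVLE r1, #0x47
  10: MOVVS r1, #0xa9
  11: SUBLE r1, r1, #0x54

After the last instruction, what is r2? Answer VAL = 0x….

[0] flags=1010 → (cmp)
[1] flags=1010 CS?T → r3=0x9e
[2] flags=1010 HI?T → r2=0x89
[3] flags=1010 VS?F → skip
[4] flags=0010 → (cmp)
[5] flags=0010 NE?T → r1=0x91
[6] flags=0010 MI?F → skip
[7] flags=0010 NE?T → r2=0xcc
[8] flags=1000 → (cmp)
[9] flags=1000 LE?T → r1=0x47
[10] flags=1000 VS?F → skip
[11] flags=1000 LE?T → r1=0xf3

VAL = 0xcc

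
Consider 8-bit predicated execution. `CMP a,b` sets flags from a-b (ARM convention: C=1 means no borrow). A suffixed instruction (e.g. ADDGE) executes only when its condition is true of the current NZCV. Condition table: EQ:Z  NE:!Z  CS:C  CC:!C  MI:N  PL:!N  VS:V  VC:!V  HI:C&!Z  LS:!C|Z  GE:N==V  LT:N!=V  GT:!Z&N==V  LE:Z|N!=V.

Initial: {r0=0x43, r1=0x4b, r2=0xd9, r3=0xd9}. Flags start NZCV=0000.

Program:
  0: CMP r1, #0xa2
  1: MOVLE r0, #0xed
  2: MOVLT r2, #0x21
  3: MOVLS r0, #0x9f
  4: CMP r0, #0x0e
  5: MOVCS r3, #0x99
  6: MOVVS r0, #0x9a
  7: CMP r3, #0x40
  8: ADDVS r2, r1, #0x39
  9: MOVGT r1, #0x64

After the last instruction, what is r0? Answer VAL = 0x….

[0] flags=1001 → (cmp)
[1] flags=1001 LE?F → skip
[2] flags=1001 LT?F → skip
[3] flags=1001 LS?T → r0=0x9f
[4] flags=1010 → (cmp)
[5] flags=1010 CS?T → r3=0x99
[6] flags=1010 VS?F → skip
[7] flags=0011 → (cmp)
[8] flags=0011 VS?T → r2=0x84
[9] flags=0011 GT?F → skip

VAL = 0x9f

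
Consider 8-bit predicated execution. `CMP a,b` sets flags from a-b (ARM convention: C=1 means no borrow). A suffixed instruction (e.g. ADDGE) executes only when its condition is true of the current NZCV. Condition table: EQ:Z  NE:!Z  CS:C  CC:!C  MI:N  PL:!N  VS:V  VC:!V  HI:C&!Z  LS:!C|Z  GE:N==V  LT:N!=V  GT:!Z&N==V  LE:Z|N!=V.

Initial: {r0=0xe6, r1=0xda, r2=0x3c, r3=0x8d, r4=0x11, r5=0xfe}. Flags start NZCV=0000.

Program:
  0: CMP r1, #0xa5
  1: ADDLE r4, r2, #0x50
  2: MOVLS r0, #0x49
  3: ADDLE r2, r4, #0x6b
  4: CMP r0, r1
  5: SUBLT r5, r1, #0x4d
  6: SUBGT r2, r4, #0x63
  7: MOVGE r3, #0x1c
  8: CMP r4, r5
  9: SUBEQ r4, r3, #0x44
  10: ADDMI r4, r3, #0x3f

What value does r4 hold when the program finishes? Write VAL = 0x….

[0] flags=0010 → (cmp)
[1] flags=0010 LE?F → skip
[2] flags=0010 LS?F → skip
[3] flags=0010 LE?F → skip
[4] flags=0010 → (cmp)
[5] flags=0010 LT?F → skip
[6] flags=0010 GT?T → r2=0xae
[7] flags=0010 GE?T → r3=0x1c
[8] flags=0000 → (cmp)
[9] flags=0000 EQ?F → skip
[10] flags=0000 MI?F → skip

VAL = 0x11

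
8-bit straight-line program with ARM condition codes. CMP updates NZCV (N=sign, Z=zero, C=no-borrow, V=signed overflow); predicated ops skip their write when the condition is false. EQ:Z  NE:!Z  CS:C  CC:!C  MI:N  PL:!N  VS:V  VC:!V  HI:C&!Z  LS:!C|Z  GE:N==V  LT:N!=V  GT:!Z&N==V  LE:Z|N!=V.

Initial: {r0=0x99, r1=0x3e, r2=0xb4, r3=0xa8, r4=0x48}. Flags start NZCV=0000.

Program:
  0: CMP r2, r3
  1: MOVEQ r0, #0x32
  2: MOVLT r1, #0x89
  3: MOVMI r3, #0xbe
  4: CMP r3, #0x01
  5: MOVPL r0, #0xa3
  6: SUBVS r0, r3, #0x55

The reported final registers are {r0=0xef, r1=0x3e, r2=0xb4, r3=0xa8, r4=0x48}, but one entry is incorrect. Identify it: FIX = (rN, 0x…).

[0] flags=0010 → (cmp)
[1] flags=0010 EQ?F → skip
[2] flags=0010 LT?F → skip
[3] flags=0010 MI?F → skip
[4] flags=1010 → (cmp)
[5] flags=1010 PL?F → skip
[6] flags=1010 VS?F → skip

FIX = (r0, 0x99)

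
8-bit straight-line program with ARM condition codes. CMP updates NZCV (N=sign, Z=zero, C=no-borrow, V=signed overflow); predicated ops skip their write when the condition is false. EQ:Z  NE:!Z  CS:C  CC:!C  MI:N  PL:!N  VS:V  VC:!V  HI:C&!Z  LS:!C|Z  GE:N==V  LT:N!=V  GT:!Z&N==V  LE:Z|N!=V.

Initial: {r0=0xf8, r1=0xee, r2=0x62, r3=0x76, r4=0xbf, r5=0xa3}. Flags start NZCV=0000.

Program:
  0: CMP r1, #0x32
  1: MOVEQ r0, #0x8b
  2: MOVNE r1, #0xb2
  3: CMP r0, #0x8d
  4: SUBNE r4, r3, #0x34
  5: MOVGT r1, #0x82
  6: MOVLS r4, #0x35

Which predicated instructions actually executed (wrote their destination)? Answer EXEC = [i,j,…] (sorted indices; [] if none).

EXEC = [2,4,5]

0: ✓ CMP  NZCV=1010
1: · MOVEQ
2: ✓ MOVNE  r1←0xb2
3: ✓ CMP  NZCV=0010
4: ✓ SUBNE  r4←0x42
5: ✓ MOVGT  r1←0x82
6: · MOVLS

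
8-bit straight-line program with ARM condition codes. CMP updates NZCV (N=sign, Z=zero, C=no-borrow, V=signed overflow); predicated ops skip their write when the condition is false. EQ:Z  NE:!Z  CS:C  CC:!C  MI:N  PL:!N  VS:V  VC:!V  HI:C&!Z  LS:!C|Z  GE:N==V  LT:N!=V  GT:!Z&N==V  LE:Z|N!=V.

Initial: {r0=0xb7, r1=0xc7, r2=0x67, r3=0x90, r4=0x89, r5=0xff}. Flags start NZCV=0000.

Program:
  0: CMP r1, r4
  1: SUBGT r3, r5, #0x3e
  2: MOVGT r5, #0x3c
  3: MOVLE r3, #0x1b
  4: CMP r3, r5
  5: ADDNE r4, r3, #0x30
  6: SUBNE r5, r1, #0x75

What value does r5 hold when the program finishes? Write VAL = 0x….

[0] flags=0010 → (cmp)
[1] flags=0010 GT?T → r3=0xc1
[2] flags=0010 GT?T → r5=0x3c
[3] flags=0010 LE?F → skip
[4] flags=1010 → (cmp)
[5] flags=1010 NE?T → r4=0xf1
[6] flags=1010 NE?T → r5=0x52

VAL = 0x52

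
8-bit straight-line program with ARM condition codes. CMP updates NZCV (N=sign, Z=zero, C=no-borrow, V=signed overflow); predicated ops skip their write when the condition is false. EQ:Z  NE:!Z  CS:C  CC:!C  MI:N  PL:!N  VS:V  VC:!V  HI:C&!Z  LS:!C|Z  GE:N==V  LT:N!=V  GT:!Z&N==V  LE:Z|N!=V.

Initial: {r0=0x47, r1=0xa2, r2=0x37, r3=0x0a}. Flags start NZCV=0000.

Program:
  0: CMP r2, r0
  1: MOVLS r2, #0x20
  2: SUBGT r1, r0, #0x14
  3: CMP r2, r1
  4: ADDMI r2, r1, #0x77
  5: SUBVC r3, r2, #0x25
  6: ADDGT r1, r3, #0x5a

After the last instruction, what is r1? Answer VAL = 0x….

VAL = 0x55

0: ✓ CMP  NZCV=1000
1: ✓ MOVLS  r2←0x20
2: · SUBGT
3: ✓ CMP  NZCV=0000
4: · ADDMI
5: ✓ SUBVC  r3←0xfb
6: ✓ ADDGT  r1←0x55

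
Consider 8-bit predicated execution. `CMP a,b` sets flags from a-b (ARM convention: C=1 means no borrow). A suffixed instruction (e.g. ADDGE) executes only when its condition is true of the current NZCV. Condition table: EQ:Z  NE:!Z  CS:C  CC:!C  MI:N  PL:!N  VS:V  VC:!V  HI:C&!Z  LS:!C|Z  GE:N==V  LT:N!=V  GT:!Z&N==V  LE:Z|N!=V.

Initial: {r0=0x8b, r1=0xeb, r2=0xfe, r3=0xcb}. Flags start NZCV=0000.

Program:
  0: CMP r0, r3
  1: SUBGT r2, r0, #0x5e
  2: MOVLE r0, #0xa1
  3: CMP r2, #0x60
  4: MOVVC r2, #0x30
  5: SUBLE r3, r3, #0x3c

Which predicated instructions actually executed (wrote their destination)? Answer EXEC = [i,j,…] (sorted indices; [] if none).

0: ✓ CMP  NZCV=1000
1: · SUBGT
2: ✓ MOVLE  r0←0xa1
3: ✓ CMP  NZCV=1010
4: ✓ MOVVC  r2←0x30
5: ✓ SUBLE  r3←0x8f

EXEC = [2,4,5]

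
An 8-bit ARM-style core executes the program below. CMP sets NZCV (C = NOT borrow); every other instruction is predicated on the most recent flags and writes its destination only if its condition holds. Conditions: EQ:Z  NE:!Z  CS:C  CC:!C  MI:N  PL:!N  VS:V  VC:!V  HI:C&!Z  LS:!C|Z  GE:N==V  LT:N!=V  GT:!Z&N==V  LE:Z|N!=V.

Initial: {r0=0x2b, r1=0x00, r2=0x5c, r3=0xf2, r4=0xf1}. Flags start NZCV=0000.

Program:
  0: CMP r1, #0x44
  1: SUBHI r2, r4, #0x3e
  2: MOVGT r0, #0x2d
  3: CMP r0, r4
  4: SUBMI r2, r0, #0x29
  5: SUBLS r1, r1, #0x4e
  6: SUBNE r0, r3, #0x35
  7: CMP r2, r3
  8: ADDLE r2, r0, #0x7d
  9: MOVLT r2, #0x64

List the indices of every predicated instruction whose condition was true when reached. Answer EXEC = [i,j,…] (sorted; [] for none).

EXEC = [5,6]

0: ✓ CMP  NZCV=1000
1: · SUBHI
2: · MOVGT
3: ✓ CMP  NZCV=0000
4: · SUBMI
5: ✓ SUBLS  r1←0xb2
6: ✓ SUBNE  r0←0xbd
7: ✓ CMP  NZCV=0000
8: · ADDLE
9: · MOVLT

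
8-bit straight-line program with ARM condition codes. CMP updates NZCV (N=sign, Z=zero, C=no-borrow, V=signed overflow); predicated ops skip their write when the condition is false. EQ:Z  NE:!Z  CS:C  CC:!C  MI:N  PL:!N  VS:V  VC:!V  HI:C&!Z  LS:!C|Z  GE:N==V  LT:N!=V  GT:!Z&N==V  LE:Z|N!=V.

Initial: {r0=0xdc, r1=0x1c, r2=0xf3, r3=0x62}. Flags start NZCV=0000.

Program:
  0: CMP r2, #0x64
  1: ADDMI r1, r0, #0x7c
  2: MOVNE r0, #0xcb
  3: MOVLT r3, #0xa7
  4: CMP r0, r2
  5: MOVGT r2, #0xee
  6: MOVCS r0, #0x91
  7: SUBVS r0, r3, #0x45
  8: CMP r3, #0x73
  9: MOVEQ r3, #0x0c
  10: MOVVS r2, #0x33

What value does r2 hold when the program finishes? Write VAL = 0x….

[0] flags=1010 → (cmp)
[1] flags=1010 MI?T → r1=0x58
[2] flags=1010 NE?T → r0=0xcb
[3] flags=1010 LT?T → r3=0xa7
[4] flags=1000 → (cmp)
[5] flags=1000 GT?F → skip
[6] flags=1000 CS?F → skip
[7] flags=1000 VS?F → skip
[8] flags=0011 → (cmp)
[9] flags=0011 EQ?F → skip
[10] flags=0011 VS?T → r2=0x33

VAL = 0x33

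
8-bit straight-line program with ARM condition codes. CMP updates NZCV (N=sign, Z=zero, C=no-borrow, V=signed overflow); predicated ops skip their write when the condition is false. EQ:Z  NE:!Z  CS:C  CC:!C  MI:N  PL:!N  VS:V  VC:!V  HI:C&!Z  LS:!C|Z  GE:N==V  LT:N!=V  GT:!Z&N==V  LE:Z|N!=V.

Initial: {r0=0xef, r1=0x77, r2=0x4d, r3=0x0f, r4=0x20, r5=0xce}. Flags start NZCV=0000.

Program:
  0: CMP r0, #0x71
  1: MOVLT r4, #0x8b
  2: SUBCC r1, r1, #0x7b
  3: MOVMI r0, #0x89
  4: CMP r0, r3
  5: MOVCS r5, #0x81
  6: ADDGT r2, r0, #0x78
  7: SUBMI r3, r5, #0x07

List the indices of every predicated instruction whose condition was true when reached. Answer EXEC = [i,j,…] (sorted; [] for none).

[0] flags=0011 → (cmp)
[1] flags=0011 LT?T → r4=0x8b
[2] flags=0011 CC?F → skip
[3] flags=0011 MI?F → skip
[4] flags=1010 → (cmp)
[5] flags=1010 CS?T → r5=0x81
[6] flags=1010 GT?F → skip
[7] flags=1010 MI?T → r3=0x7a

EXEC = [1,5,7]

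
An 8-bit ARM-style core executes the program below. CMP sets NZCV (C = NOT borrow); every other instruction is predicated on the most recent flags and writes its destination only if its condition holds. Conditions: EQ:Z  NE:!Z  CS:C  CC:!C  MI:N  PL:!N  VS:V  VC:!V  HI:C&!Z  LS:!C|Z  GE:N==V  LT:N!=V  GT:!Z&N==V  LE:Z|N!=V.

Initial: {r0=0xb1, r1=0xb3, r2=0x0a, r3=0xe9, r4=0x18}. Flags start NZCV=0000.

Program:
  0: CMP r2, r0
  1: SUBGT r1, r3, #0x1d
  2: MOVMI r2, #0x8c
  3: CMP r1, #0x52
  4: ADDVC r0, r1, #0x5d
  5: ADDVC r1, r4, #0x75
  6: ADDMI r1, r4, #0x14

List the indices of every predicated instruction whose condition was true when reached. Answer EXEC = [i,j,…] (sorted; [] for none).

EXEC = [1]

[0] flags=0000 → (cmp)
[1] flags=0000 GT?T → r1=0xcc
[2] flags=0000 MI?F → skip
[3] flags=0011 → (cmp)
[4] flags=0011 VC?F → skip
[5] flags=0011 VC?F → skip
[6] flags=0011 MI?F → skip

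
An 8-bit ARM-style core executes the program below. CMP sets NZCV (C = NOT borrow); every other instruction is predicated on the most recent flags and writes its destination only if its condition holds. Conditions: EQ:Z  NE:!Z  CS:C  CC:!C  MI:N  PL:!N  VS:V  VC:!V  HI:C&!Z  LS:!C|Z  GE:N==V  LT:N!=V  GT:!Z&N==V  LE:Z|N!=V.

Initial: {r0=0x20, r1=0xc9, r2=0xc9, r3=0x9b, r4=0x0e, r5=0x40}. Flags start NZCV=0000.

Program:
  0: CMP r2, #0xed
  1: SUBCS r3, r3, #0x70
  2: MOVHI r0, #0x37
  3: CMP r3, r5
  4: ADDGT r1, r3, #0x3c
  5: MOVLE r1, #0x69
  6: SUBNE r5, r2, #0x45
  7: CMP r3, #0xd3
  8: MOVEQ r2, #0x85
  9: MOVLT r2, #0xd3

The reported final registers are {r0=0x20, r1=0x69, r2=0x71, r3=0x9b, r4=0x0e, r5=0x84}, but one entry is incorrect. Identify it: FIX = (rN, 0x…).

FIX = (r2, 0xd3)

0: ✓ CMP  NZCV=1000
1: · SUBCS
2: · MOVHI
3: ✓ CMP  NZCV=0011
4: · ADDGT
5: ✓ MOVLE  r1←0x69
6: ✓ SUBNE  r5←0x84
7: ✓ CMP  NZCV=1000
8: · MOVEQ
9: ✓ MOVLT  r2←0xd3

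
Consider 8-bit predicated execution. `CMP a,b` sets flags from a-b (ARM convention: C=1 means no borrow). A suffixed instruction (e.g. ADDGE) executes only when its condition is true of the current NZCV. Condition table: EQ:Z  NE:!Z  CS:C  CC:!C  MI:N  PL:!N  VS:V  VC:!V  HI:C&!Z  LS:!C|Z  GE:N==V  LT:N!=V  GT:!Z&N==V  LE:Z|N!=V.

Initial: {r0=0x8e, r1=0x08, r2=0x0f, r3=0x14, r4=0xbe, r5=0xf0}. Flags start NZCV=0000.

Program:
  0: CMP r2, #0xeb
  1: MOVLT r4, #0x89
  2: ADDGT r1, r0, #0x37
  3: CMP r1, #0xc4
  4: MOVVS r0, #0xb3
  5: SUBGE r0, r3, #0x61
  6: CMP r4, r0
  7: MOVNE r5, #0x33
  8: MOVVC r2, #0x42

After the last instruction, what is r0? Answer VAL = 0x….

[0] flags=0000 → (cmp)
[1] flags=0000 LT?F → skip
[2] flags=0000 GT?T → r1=0xc5
[3] flags=0010 → (cmp)
[4] flags=0010 VS?F → skip
[5] flags=0010 GE?T → r0=0xb3
[6] flags=0010 → (cmp)
[7] flags=0010 NE?T → r5=0x33
[8] flags=0010 VC?T → r2=0x42

VAL = 0xb3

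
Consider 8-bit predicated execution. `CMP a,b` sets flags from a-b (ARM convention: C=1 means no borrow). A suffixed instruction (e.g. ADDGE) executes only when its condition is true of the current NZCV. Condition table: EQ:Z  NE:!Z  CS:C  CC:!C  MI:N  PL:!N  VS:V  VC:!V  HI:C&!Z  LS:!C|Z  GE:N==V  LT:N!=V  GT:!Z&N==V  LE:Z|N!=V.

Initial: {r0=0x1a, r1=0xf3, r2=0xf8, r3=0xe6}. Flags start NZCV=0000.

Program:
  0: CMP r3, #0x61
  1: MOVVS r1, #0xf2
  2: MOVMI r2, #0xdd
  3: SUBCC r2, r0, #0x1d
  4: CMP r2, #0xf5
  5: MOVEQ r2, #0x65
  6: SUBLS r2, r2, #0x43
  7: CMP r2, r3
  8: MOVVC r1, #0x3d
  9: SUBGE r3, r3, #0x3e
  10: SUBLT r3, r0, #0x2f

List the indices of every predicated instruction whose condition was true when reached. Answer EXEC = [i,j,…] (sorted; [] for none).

[0] flags=1010 → (cmp)
[1] flags=1010 VS?F → skip
[2] flags=1010 MI?T → r2=0xdd
[3] flags=1010 CC?F → skip
[4] flags=1000 → (cmp)
[5] flags=1000 EQ?F → skip
[6] flags=1000 LS?T → r2=0x9a
[7] flags=1000 → (cmp)
[8] flags=1000 VC?T → r1=0x3d
[9] flags=1000 GE?F → skip
[10] flags=1000 LT?T → r3=0xeb

EXEC = [2,6,8,10]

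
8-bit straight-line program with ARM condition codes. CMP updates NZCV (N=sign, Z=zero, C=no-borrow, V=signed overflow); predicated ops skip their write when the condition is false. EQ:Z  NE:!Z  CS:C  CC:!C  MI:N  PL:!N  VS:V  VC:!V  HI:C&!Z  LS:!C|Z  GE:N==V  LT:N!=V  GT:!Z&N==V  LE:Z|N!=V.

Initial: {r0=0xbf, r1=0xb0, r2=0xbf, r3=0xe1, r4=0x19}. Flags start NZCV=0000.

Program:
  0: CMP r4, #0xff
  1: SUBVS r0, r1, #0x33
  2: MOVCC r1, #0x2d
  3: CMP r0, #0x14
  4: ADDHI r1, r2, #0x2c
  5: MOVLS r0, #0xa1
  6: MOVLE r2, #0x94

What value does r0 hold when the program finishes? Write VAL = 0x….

VAL = 0xbf

0: ✓ CMP  NZCV=0000
1: · SUBVS
2: ✓ MOVCC  r1←0x2d
3: ✓ CMP  NZCV=1010
4: ✓ ADDHI  r1←0xeb
5: · MOVLS
6: ✓ MOVLE  r2←0x94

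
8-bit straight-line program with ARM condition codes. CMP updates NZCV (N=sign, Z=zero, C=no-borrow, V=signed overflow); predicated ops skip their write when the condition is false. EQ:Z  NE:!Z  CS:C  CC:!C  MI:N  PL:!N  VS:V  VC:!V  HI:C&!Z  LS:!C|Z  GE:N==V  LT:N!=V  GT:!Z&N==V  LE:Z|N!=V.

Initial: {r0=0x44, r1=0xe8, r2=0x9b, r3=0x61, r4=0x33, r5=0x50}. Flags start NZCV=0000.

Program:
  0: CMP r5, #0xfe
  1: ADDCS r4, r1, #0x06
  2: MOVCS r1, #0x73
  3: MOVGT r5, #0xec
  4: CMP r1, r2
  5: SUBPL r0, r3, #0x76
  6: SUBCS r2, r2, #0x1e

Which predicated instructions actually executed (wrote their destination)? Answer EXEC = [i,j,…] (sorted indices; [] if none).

EXEC = [3,5,6]

0: ✓ CMP  NZCV=0000
1: · ADDCS
2: · MOVCS
3: ✓ MOVGT  r5←0xec
4: ✓ CMP  NZCV=0010
5: ✓ SUBPL  r0←0xeb
6: ✓ SUBCS  r2←0x7d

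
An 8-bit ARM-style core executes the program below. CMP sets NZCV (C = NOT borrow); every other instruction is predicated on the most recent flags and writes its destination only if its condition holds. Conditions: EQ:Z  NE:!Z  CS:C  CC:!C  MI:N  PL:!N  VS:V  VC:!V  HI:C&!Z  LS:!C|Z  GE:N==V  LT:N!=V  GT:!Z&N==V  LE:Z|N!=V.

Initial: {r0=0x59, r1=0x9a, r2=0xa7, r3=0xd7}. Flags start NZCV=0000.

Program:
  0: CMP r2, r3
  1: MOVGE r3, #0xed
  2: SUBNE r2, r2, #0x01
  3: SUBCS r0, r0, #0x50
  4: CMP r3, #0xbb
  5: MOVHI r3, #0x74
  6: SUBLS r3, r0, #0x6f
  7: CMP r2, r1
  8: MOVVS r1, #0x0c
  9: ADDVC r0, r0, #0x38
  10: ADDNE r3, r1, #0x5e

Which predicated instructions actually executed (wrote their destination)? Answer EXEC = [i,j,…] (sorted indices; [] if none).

EXEC = [2,5,9,10]

0: ✓ CMP  NZCV=1000
1: · MOVGE
2: ✓ SUBNE  r2←0xa6
3: · SUBCS
4: ✓ CMP  NZCV=0010
5: ✓ MOVHI  r3←0x74
6: · SUBLS
7: ✓ CMP  NZCV=0010
8: · MOVVS
9: ✓ ADDVC  r0←0x91
10: ✓ ADDNE  r3←0xf8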